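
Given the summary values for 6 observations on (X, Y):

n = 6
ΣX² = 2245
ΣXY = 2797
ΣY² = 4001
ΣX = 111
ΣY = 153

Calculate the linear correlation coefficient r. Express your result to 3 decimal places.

-0.243

r = (nΣXY − ΣXΣY) / √[(nΣX² − (ΣX)²)(nΣY² − (ΣY)²)]
Numerator: 6×2797 − 111×153 = -201
Denominator: √[(13470 − 12321)(24006 − 23409)] = √[1149 × 597] = 828.2228
r = -201 / 828.2228 ≈ -0.243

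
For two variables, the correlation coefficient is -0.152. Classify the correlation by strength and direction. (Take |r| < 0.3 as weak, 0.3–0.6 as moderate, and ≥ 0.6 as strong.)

weak negative

r = -0.152 < 0 so the relationship is negative.
|r| = 0.152, which falls in the weak range.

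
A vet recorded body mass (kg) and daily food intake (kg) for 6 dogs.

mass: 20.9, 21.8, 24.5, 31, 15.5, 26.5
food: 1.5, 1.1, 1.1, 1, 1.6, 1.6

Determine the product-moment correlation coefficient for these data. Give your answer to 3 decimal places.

-0.559

n = 6, Σx = 140.2, Σy = 7.9, Σx² = 3415.8, Σy² = 10.79, Σxy = 180.48
nΣxy − ΣxΣy = 1082.88 − 1107.58 = -24.7
nΣx² − (Σx)² = 20494.8 − 19656.04 = 838.76; nΣy² − (Σy)² = 64.74 − 62.41 = 2.33
r = -24.7 / √(838.76 × 2.33) = -24.7 / 44.2076 ≈ -0.559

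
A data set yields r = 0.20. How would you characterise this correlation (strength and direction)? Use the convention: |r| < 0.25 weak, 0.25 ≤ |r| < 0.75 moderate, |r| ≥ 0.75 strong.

r = 0.20 > 0 so the relationship is positive.
|r| = 0.20, which falls in the weak range.

weak positive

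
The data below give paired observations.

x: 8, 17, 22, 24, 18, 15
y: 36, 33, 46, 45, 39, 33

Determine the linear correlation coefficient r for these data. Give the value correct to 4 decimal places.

n = 6, Σx = 104, Σy = 232, Σx² = 1962, Σy² = 9136, Σxy = 4138
nΣxy − ΣxΣy = 24828 − 24128 = 700
nΣx² − (Σx)² = 11772 − 10816 = 956; nΣy² − (Σy)² = 54816 − 53824 = 992
r = 700 / √(956 × 992) = 700 / 973.8337 ≈ 0.7188

0.7188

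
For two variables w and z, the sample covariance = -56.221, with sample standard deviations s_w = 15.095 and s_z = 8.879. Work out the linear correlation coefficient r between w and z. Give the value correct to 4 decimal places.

-0.4195

r = Cov(w,z) / (s_w · s_z) = -56.221 / (15.095 × 8.879)
  = -56.221 / 134.0285 ≈ -0.4195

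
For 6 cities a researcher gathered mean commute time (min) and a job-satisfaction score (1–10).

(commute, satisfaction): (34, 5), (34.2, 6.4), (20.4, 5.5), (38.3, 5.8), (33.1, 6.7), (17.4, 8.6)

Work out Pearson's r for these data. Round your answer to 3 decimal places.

-0.536

n = 6, Σx = 177.4, Σy = 38, Σx² = 5607.06, Σy² = 248.7, Σxy = 1094.63
nΣxy − ΣxΣy = 6567.78 − 6741.2 = -173.42
nΣx² − (Σx)² = 33642.36 − 31470.76 = 2171.6; nΣy² − (Σy)² = 1492.2 − 1444 = 48.2
r = -173.42 / √(2171.6 × 48.2) = -173.42 / 323.5292 ≈ -0.536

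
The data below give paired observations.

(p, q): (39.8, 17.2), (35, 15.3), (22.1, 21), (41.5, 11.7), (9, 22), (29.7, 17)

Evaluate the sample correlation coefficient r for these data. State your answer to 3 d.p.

-0.875

n = 6, Σp = 177.1, Σq = 104.2, Σp² = 5982.79, Σq² = 1880.82, Σpq = 2872.61
nΣpq − ΣpΣq = 17235.66 − 18453.82 = -1218.16
nΣp² − (Σp)² = 35896.74 − 31364.41 = 4532.33; nΣq² − (Σq)² = 11284.92 − 10857.64 = 427.28
r = -1218.16 / √(4532.33 × 427.28) = -1218.16 / 1391.6084 ≈ -0.875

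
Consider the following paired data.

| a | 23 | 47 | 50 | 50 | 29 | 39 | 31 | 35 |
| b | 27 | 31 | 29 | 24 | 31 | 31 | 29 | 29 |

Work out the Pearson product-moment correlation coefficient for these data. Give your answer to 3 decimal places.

n = 8, Σa = 304, Σb = 231, Σa² = 12286, Σb² = 6711, Σab = 8750
nΣab − ΣaΣb = 70000 − 70224 = -224
nΣa² − (Σa)² = 98288 − 92416 = 5872; nΣb² − (Σb)² = 53688 − 53361 = 327
r = -224 / √(5872 × 327) = -224 / 1385.6926 ≈ -0.162

-0.162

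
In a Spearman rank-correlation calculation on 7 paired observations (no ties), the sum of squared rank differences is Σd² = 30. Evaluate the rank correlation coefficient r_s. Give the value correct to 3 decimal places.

ρ = 1 − 6Σd² / [n(n²−1)] = 1 − 6×30 / (7×48)
  = 1 − 180/336 = 1 − 0.5357 ≈ 0.464

0.464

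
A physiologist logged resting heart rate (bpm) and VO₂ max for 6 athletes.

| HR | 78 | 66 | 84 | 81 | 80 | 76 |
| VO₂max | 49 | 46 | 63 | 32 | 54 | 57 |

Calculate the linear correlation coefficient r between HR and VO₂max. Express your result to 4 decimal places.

0.1984

n = 6, Σx = 465, Σy = 301, Σx² = 36233, Σy² = 15675, Σxy = 23394
nΣxy − ΣxΣy = 140364 − 139965 = 399
nΣx² − (Σx)² = 217398 − 216225 = 1173; nΣy² − (Σy)² = 94050 − 90601 = 3449
r = 399 / √(1173 × 3449) = 399 / 2011.3868 ≈ 0.1984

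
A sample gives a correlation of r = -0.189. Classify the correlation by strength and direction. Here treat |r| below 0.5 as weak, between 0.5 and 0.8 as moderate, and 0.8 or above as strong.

r = -0.189 < 0 so the relationship is negative.
|r| = 0.189, which falls in the weak range.

weak negative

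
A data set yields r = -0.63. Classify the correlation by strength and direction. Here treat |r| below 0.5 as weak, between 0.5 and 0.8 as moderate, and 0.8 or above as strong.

r = -0.63 < 0 so the relationship is negative.
|r| = 0.63, which falls in the moderate range.

moderate negative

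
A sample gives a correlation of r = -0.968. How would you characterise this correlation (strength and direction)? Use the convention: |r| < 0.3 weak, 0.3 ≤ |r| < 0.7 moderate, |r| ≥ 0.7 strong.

r = -0.968 < 0 so the relationship is negative.
|r| = 0.968, which falls in the strong range.

strong negative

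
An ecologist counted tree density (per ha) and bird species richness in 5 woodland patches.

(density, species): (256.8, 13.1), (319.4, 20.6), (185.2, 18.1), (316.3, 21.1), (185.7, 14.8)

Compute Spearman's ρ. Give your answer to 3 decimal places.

0.500

Rank density: 3, 5, 1, 4, 2
Rank species: 1, 4, 3, 5, 2
d = rank(density) − rank(species): 2, 1, -2, -1, 0; Σd² = 10
ρ = 1 − 6Σd² / [n(n²−1)] = 1 − 6×10 / (5×24) = 1 − 60/120 ≈ 0.500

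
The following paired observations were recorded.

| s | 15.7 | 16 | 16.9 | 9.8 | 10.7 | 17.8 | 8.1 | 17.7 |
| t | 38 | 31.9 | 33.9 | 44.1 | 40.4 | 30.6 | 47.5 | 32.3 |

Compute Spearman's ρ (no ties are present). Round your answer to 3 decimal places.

-0.929

Rank s: 4, 5, 6, 2, 3, 8, 1, 7
Rank t: 5, 2, 4, 7, 6, 1, 8, 3
d = rank(s) − rank(t): -1, 3, 2, -5, -3, 7, -7, 4; Σd² = 162
ρ = 1 − 6Σd² / [n(n²−1)] = 1 − 6×162 / (8×63) = 1 − 972/504 ≈ -0.929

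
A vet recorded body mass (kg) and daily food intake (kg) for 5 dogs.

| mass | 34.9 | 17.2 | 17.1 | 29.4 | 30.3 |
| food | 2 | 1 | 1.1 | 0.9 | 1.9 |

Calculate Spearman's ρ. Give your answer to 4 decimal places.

0.6000

Rank mass: 5, 2, 1, 3, 4
Rank food: 5, 2, 3, 1, 4
d = rank(mass) − rank(food): 0, 0, -2, 2, 0; Σd² = 8
ρ = 1 − 6Σd² / [n(n²−1)] = 1 − 6×8 / (5×24) = 1 − 48/120 ≈ 0.6000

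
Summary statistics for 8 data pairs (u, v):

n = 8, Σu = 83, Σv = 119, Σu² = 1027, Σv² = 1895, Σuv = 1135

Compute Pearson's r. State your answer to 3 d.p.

-0.692

r = (nΣuv − ΣuΣv) / √[(nΣu² − (Σu)²)(nΣv² − (Σv)²)]
Numerator: 8×1135 − 83×119 = -797
Denominator: √[(8216 − 6889)(15160 − 14161)] = √[1327 × 999] = 1151.3787
r = -797 / 1151.3787 ≈ -0.692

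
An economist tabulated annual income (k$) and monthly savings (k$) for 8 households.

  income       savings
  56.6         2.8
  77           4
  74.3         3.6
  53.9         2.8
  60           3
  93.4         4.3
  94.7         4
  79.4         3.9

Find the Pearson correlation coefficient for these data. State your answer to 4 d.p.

n = 8, Σx = 589.3, Σy = 28.4, Σx² = 45154.27, Σy² = 103.34, Σxy = 2154.96
nΣxy − ΣxΣy = 17239.68 − 16736.12 = 503.56
nΣx² − (Σx)² = 361234.16 − 347274.49 = 13959.67; nΣy² − (Σy)² = 826.72 − 806.56 = 20.16
r = 503.56 / √(13959.67 × 20.16) = 503.56 / 530.4969 ≈ 0.9492

0.9492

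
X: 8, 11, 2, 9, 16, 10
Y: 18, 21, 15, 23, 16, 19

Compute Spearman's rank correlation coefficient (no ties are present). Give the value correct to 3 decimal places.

Rank X: 2, 5, 1, 3, 6, 4
Rank Y: 3, 5, 1, 6, 2, 4
d = rank(X) − rank(Y): -1, 0, 0, -3, 4, 0; Σd² = 26
ρ = 1 − 6Σd² / [n(n²−1)] = 1 − 6×26 / (6×35) = 1 − 156/210 ≈ 0.257

0.257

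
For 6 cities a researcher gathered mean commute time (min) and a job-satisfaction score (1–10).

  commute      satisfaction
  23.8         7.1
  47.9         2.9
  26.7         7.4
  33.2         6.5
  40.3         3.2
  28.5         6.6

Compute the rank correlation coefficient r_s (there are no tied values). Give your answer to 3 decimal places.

-0.943

Rank commute: 1, 6, 2, 4, 5, 3
Rank satisfaction: 5, 1, 6, 3, 2, 4
d = rank(commute) − rank(satisfaction): -4, 5, -4, 1, 3, -1; Σd² = 68
ρ = 1 − 6Σd² / [n(n²−1)] = 1 − 6×68 / (6×35) = 1 − 408/210 ≈ -0.943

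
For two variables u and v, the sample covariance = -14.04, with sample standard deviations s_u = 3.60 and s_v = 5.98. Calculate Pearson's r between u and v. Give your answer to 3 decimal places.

r = Cov(u,v) / (s_u · s_v) = -14.04 / (3.60 × 5.98)
  = -14.04 / 21.5280 ≈ -0.652

-0.652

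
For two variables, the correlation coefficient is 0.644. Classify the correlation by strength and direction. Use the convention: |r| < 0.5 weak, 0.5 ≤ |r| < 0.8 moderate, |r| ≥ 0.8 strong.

r = 0.644 > 0 so the relationship is positive.
|r| = 0.644, which falls in the moderate range.

moderate positive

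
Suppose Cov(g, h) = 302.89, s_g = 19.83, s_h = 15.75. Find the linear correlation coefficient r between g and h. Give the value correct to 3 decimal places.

r = Cov(g,h) / (s_g · s_h) = 302.89 / (19.83 × 15.75)
  = 302.89 / 312.3225 ≈ 0.970

0.970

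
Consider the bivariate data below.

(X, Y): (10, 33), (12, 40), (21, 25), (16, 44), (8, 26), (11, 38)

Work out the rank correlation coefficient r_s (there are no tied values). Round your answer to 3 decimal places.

Rank X: 2, 4, 6, 5, 1, 3
Rank Y: 3, 5, 1, 6, 2, 4
d = rank(X) − rank(Y): -1, -1, 5, -1, -1, -1; Σd² = 30
ρ = 1 − 6Σd² / [n(n²−1)] = 1 − 6×30 / (6×35) = 1 − 180/210 ≈ 0.143

0.143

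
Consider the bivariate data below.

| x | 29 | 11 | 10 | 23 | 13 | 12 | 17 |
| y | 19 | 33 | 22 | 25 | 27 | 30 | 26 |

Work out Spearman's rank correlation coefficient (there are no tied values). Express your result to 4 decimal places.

Rank x: 7, 2, 1, 6, 4, 3, 5
Rank y: 1, 7, 2, 3, 5, 6, 4
d = rank(x) − rank(y): 6, -5, -1, 3, -1, -3, 1; Σd² = 82
ρ = 1 − 6Σd² / [n(n²−1)] = 1 − 6×82 / (7×48) = 1 − 492/336 ≈ -0.4643

-0.4643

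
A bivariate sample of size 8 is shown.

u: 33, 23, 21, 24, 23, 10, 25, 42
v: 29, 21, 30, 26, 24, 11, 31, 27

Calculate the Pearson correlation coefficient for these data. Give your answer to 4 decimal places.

0.6288

n = 8, Σu = 201, Σv = 199, Σu² = 5653, Σv² = 5245, Σuv = 5265
nΣuv − ΣuΣv = 42120 − 39999 = 2121
nΣu² − (Σu)² = 45224 − 40401 = 4823; nΣv² − (Σv)² = 41960 − 39601 = 2359
r = 2121 / √(4823 × 2359) = 2121 / 3373.0486 ≈ 0.6288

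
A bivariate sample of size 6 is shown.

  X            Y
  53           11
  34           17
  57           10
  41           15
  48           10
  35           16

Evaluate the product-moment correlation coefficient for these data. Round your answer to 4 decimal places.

n = 6, ΣX = 268, ΣY = 79, ΣX² = 12424, ΣY² = 1091, ΣXY = 3386
nΣXY − ΣXΣY = 20316 − 21172 = -856
nΣX² − (ΣX)² = 74544 − 71824 = 2720; nΣY² − (ΣY)² = 6546 − 6241 = 305
r = -856 / √(2720 × 305) = -856 / 910.8238 ≈ -0.9398

-0.9398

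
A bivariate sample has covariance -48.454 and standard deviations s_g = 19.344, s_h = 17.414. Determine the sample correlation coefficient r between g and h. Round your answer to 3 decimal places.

-0.144

r = Cov(g,h) / (s_g · s_h) = -48.454 / (19.344 × 17.414)
  = -48.454 / 336.8564 ≈ -0.144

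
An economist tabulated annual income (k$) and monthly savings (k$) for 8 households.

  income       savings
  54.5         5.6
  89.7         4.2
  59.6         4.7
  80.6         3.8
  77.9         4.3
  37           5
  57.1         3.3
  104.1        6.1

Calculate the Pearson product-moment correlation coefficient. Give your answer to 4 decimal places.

n = 8, Σx = 560.5, Σy = 37, Σx² = 42599.49, Σy² = 177.12, Σxy = 2611.75
nΣxy − ΣxΣy = 20894 − 20738.5 = 155.5
nΣx² − (Σx)² = 340795.92 − 314160.25 = 26635.67; nΣy² − (Σy)² = 1416.96 − 1369 = 47.96
r = 155.5 / √(26635.67 × 47.96) = 155.5 / 1130.2419 ≈ 0.1376

0.1376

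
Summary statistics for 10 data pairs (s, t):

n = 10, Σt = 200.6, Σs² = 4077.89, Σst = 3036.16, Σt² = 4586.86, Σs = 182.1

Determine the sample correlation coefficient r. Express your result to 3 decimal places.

r = (nΣst − ΣsΣt) / √[(nΣs² − (Σs)²)(nΣt² − (Σt)²)]
Numerator: 10×3036.16 − 182.1×200.6 = -6167.66
Denominator: √[(40778.9 − 33160.41)(45868.6 − 40240.36)] = √[7618.49 × 5628.24] = 6548.1822
r = -6167.66 / 6548.1822 ≈ -0.942

-0.942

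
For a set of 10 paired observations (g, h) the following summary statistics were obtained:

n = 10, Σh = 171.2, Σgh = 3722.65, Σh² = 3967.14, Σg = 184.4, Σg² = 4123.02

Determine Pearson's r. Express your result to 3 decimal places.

r = (nΣgh − ΣgΣh) / √[(nΣg² − (Σg)²)(nΣh² − (Σh)²)]
Numerator: 10×3722.65 − 184.4×171.2 = 5657.22
Denominator: √[(41230.2 − 34003.36)(39671.4 − 29309.44)] = √[7226.84 × 10361.96] = 8653.5673
r = 5657.22 / 8653.5673 ≈ 0.654

0.654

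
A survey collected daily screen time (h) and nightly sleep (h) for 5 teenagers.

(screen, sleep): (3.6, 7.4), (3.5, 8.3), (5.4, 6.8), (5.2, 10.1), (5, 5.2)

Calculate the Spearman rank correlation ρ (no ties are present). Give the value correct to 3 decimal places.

-0.200

Rank screen: 2, 1, 5, 4, 3
Rank sleep: 3, 4, 2, 5, 1
d = rank(screen) − rank(sleep): -1, -3, 3, -1, 2; Σd² = 24
ρ = 1 − 6Σd² / [n(n²−1)] = 1 − 6×24 / (5×24) = 1 − 144/120 ≈ -0.200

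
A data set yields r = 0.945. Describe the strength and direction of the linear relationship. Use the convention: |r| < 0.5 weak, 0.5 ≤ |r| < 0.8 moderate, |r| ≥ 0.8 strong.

strong positive

r = 0.945 > 0 so the relationship is positive.
|r| = 0.945, which falls in the strong range.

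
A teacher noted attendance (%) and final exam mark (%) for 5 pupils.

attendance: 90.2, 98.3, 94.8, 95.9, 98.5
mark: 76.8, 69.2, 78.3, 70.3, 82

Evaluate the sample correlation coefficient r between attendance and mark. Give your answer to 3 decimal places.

-0.123

n = 5, Σx = 477.7, Σy = 376.6, Σx² = 45685.03, Σy² = 28483.86, Σxy = 35971.33
nΣxy − ΣxΣy = 179856.65 − 179901.82 = -45.17
nΣx² − (Σx)² = 228425.15 − 228197.29 = 227.86; nΣy² − (Σy)² = 142419.3 − 141827.56 = 591.74
r = -45.17 / √(227.86 × 591.74) = -45.17 / 367.1973 ≈ -0.123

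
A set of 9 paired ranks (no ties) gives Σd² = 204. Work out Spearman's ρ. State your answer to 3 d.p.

-0.700

ρ = 1 − 6Σd² / [n(n²−1)] = 1 − 6×204 / (9×80)
  = 1 − 1224/720 = 1 − 1.7000 ≈ -0.700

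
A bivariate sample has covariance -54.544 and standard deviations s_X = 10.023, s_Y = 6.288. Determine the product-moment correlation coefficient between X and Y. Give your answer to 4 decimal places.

r = Cov(X,Y) / (s_X · s_Y) = -54.544 / (10.023 × 6.288)
  = -54.544 / 63.0246 ≈ -0.8654

-0.8654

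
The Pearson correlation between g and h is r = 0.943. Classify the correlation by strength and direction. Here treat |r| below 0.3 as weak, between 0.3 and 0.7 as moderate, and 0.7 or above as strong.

r = 0.943 > 0 so the relationship is positive.
|r| = 0.943, which falls in the strong range.

strong positive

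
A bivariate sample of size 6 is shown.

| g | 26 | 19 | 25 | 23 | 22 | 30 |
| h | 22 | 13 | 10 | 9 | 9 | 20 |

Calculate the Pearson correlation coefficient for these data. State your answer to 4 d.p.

0.6271

n = 6, Σg = 145, Σh = 83, Σg² = 3575, Σh² = 1315, Σgh = 2074
nΣgh − ΣgΣh = 12444 − 12035 = 409
nΣg² − (Σg)² = 21450 − 21025 = 425; nΣh² − (Σh)² = 7890 − 6889 = 1001
r = 409 / √(425 × 1001) = 409 / 652.2461 ≈ 0.6271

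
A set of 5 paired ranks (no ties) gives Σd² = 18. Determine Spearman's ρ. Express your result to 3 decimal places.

0.100

ρ = 1 − 6Σd² / [n(n²−1)] = 1 − 6×18 / (5×24)
  = 1 − 108/120 = 1 − 0.9000 ≈ 0.100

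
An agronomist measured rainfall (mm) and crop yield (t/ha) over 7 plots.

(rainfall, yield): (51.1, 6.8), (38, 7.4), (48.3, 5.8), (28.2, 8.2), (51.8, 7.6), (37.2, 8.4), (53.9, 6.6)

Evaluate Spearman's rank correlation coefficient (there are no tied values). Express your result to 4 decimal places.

-0.6071

Rank rainfall: 5, 3, 4, 1, 6, 2, 7
Rank yield: 3, 4, 1, 6, 5, 7, 2
d = rank(rainfall) − rank(yield): 2, -1, 3, -5, 1, -5, 5; Σd² = 90
ρ = 1 − 6Σd² / [n(n²−1)] = 1 − 6×90 / (7×48) = 1 − 540/336 ≈ -0.6071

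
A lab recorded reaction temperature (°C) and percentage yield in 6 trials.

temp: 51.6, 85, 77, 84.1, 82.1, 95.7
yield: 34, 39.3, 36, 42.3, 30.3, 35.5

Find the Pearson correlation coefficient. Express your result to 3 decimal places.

n = 6, Σx = 475.5, Σy = 217.4, Σx² = 38788.27, Σy² = 7964.12, Σxy = 17309.31
nΣxy − ΣxΣy = 103855.86 − 103373.7 = 482.16
nΣx² − (Σx)² = 232729.62 − 226100.25 = 6629.37; nΣy² − (Σy)² = 47784.72 − 47262.76 = 521.96
r = 482.16 / √(6629.37 × 521.96) = 482.16 / 1860.1790 ≈ 0.259

0.259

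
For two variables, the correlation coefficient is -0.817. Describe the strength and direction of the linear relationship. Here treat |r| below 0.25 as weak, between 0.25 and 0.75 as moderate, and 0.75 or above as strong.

strong negative

r = -0.817 < 0 so the relationship is negative.
|r| = 0.817, which falls in the strong range.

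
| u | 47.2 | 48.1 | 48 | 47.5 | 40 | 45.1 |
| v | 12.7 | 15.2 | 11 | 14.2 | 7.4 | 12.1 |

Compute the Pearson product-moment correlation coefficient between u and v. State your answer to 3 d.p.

n = 6, Σu = 275.9, Σv = 72.6, Σu² = 12735.71, Σv² = 916.14, Σuv = 3374.77
nΣuv − ΣuΣv = 20248.62 − 20030.34 = 218.28
nΣu² − (Σu)² = 76414.26 − 76120.81 = 293.45; nΣv² − (Σv)² = 5496.84 − 5270.76 = 226.08
r = 218.28 / √(293.45 × 226.08) = 218.28 / 257.5717 ≈ 0.847

0.847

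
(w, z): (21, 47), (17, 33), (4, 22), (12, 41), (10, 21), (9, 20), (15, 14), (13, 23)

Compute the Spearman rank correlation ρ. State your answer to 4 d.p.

Rank w: 8, 7, 1, 4, 3, 2, 6, 5
Rank z: 8, 6, 4, 7, 3, 2, 1, 5
d = rank(w) − rank(z): 0, 1, -3, -3, 0, 0, 5, 0; Σd² = 44
ρ = 1 − 6Σd² / [n(n²−1)] = 1 − 6×44 / (8×63) = 1 − 264/504 ≈ 0.4762

0.4762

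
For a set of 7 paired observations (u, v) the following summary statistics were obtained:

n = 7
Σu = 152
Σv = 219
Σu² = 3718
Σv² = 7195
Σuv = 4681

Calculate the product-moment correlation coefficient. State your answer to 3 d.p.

r = (nΣuv − ΣuΣv) / √[(nΣu² − (Σu)²)(nΣv² − (Σv)²)]
Numerator: 7×4681 − 152×219 = -521
Denominator: √[(26026 − 23104)(50365 − 47961)] = √[2922 × 2404] = 2650.3751
r = -521 / 2650.3751 ≈ -0.197

-0.197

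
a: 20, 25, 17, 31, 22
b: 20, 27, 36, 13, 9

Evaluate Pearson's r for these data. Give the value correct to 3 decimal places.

-0.549

n = 5, Σa = 115, Σb = 105, Σa² = 2759, Σb² = 2675, Σab = 2288
nΣab − ΣaΣb = 11440 − 12075 = -635
nΣa² − (Σa)² = 13795 − 13225 = 570; nΣb² − (Σb)² = 13375 − 11025 = 2350
r = -635 / √(570 × 2350) = -635 / 1157.3677 ≈ -0.549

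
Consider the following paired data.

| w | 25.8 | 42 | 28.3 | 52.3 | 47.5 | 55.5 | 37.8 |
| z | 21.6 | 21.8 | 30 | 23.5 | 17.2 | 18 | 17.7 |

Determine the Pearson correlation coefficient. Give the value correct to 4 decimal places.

-0.4957

n = 7, Σw = 289.2, Σz = 149.8, Σw² = 12731.16, Σz² = 3327.18, Σwz = 6035.99
nΣwz − ΣwΣz = 42251.93 − 43322.16 = -1070.23
nΣw² − (Σw)² = 89118.12 − 83636.64 = 5481.48; nΣz² − (Σz)² = 23290.26 − 22440.04 = 850.22
r = -1070.23 / √(5481.48 × 850.22) = -1070.23 / 2158.8108 ≈ -0.4957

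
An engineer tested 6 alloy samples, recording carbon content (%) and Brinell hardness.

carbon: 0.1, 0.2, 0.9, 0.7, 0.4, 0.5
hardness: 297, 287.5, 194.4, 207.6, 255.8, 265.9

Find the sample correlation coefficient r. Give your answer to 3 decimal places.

n = 6, Σx = 2.8, Σy = 1508.2, Σx² = 1.76, Σy² = 387890.82, Σxy = 642.75
nΣxy − ΣxΣy = 3856.5 − 4222.96 = -366.46
nΣx² − (Σx)² = 10.56 − 7.84 = 2.72; nΣy² − (Σy)² = 2327344.92 − 2274667.24 = 52677.68
r = -366.46 / √(2.72 × 52677.68) = -366.46 / 378.5278 ≈ -0.968

-0.968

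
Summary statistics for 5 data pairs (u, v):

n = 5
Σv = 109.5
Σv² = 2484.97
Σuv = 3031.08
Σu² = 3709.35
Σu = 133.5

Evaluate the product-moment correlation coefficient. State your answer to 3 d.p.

r = (nΣuv − ΣuΣv) / √[(nΣu² − (Σu)²)(nΣv² − (Σv)²)]
Numerator: 5×3031.08 − 133.5×109.5 = 537.15
Denominator: √[(18546.75 − 17822.25)(12424.85 − 11990.25)] = √[724.5 × 434.6] = 561.1307
r = 537.15 / 561.1307 ≈ 0.957

0.957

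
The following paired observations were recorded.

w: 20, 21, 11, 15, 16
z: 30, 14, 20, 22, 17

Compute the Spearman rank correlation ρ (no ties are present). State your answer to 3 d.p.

Rank w: 4, 5, 1, 2, 3
Rank z: 5, 1, 3, 4, 2
d = rank(w) − rank(z): -1, 4, -2, -2, 1; Σd² = 26
ρ = 1 − 6Σd² / [n(n²−1)] = 1 − 6×26 / (5×24) = 1 − 156/120 ≈ -0.300

-0.300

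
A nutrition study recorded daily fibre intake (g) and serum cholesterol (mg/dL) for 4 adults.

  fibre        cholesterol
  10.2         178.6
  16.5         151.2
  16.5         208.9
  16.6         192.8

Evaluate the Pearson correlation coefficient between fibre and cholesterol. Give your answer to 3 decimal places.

0.120

n = 4, Σx = 59.8, Σy = 731.5, Σx² = 924.1, Σy² = 135570.45, Σxy = 10963.85
nΣxy − ΣxΣy = 43855.4 − 43743.7 = 111.7
nΣx² − (Σx)² = 3696.4 − 3576.04 = 120.36; nΣy² − (Σy)² = 542281.8 − 535092.25 = 7189.55
r = 111.7 / √(120.36 × 7189.55) = 111.7 / 930.2334 ≈ 0.120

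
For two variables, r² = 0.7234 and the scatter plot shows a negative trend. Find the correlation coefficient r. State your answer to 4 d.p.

|r| = √0.7234 = 0.8505
The association is negative, so r = −0.8505.

-0.8505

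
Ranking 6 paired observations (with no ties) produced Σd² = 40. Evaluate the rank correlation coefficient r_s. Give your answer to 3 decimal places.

ρ = 1 − 6Σd² / [n(n²−1)] = 1 − 6×40 / (6×35)
  = 1 − 240/210 = 1 − 1.1429 ≈ -0.143

-0.143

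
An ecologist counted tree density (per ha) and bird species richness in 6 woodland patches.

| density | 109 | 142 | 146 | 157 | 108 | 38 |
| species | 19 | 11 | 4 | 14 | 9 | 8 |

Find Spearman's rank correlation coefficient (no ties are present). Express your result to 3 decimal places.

0.200

Rank density: 3, 4, 5, 6, 2, 1
Rank species: 6, 4, 1, 5, 3, 2
d = rank(density) − rank(species): -3, 0, 4, 1, -1, -1; Σd² = 28
ρ = 1 − 6Σd² / [n(n²−1)] = 1 − 6×28 / (6×35) = 1 − 168/210 ≈ 0.200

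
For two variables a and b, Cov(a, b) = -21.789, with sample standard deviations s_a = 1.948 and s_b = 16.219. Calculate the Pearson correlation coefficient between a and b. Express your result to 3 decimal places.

-0.690

r = Cov(a,b) / (s_a · s_b) = -21.789 / (1.948 × 16.219)
  = -21.789 / 31.5946 ≈ -0.690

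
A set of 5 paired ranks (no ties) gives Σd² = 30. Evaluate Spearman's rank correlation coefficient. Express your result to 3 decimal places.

-0.500

ρ = 1 − 6Σd² / [n(n²−1)] = 1 − 6×30 / (5×24)
  = 1 − 180/120 = 1 − 1.5000 ≈ -0.500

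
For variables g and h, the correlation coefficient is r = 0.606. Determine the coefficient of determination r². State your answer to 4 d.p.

r² = (0.606)² = 0.3672

0.3672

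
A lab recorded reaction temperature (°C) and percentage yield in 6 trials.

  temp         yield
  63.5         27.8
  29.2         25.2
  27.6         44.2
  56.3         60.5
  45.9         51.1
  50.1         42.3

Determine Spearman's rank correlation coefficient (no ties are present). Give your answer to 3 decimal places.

Rank temp: 6, 2, 1, 5, 3, 4
Rank yield: 2, 1, 4, 6, 5, 3
d = rank(temp) − rank(yield): 4, 1, -3, -1, -2, 1; Σd² = 32
ρ = 1 − 6Σd² / [n(n²−1)] = 1 − 6×32 / (6×35) = 1 − 192/210 ≈ 0.086

0.086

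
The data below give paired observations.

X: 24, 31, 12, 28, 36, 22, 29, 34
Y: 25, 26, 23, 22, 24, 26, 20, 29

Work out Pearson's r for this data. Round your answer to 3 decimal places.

0.235

n = 8, ΣX = 216, ΣY = 195, ΣX² = 6242, ΣY² = 4807, ΣXY = 5300
nΣXY − ΣXΣY = 42400 − 42120 = 280
nΣX² − (ΣX)² = 49936 − 46656 = 3280; nΣY² − (ΣY)² = 38456 − 38025 = 431
r = 280 / √(3280 × 431) = 280 / 1188.9828 ≈ 0.235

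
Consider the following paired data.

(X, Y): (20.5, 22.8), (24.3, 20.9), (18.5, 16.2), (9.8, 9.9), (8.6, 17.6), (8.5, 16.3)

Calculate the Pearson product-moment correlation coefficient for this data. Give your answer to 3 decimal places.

0.665

n = 6, ΣX = 90.2, ΣY = 103.7, ΣX² = 1595.24, ΣY² = 1892.55, ΣXY = 1661.9
nΣXY − ΣXΣY = 9971.4 − 9353.74 = 617.66
nΣX² − (ΣX)² = 9571.44 − 8136.04 = 1435.4; nΣY² − (ΣY)² = 11355.3 − 10753.69 = 601.61
r = 617.66 / √(1435.4 × 601.61) = 617.66 / 929.2744 ≈ 0.665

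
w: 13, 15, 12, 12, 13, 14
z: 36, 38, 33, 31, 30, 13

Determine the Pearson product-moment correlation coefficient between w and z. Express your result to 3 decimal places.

n = 6, Σw = 79, Σz = 181, Σw² = 1047, Σz² = 5859, Σwz = 2378
nΣwz − ΣwΣz = 14268 − 14299 = -31
nΣw² − (Σw)² = 6282 − 6241 = 41; nΣz² − (Σz)² = 35154 − 32761 = 2393
r = -31 / √(41 × 2393) = -31 / 313.2299 ≈ -0.099

-0.099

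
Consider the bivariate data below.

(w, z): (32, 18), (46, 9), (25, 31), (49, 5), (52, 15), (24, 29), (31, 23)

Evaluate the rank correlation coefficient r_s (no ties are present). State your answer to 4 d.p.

Rank w: 4, 5, 2, 6, 7, 1, 3
Rank z: 4, 2, 7, 1, 3, 6, 5
d = rank(w) − rank(z): 0, 3, -5, 5, 4, -5, -2; Σd² = 104
ρ = 1 − 6Σd² / [n(n²−1)] = 1 − 6×104 / (7×48) = 1 − 624/336 ≈ -0.8571

-0.8571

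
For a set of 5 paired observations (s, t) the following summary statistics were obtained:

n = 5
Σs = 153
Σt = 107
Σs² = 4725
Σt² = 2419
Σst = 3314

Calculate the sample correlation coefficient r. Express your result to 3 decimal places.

r = (nΣst − ΣsΣt) / √[(nΣs² − (Σs)²)(nΣt² − (Σt)²)]
Numerator: 5×3314 − 153×107 = 199
Denominator: √[(23625 − 23409)(12095 − 11449)] = √[216 × 646] = 373.5452
r = 199 / 373.5452 ≈ 0.533

0.533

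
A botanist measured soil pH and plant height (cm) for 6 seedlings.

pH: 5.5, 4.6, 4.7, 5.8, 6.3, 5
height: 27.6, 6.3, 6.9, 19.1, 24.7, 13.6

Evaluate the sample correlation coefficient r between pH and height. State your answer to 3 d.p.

0.852

n = 6, Σx = 31.9, Σy = 98.2, Σx² = 171.83, Σy² = 2008.92, Σxy = 547.6
nΣxy − ΣxΣy = 3285.6 − 3132.58 = 153.02
nΣx² − (Σx)² = 1030.98 − 1017.61 = 13.37; nΣy² − (Σy)² = 12053.52 − 9643.24 = 2410.28
r = 153.02 / √(13.37 × 2410.28) = 153.02 / 179.5145 ≈ 0.852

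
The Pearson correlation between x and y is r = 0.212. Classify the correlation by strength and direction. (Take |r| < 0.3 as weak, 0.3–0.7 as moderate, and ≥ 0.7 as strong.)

r = 0.212 > 0 so the relationship is positive.
|r| = 0.212, which falls in the weak range.

weak positive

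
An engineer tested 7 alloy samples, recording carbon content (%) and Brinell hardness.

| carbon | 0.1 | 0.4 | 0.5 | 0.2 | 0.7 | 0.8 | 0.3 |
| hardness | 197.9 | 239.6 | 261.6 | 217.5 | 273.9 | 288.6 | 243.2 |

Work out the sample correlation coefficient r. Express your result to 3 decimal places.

0.973

n = 7, Σx = 3, Σy = 1722.3, Σx² = 1.68, Σy² = 429770.79, Σxy = 785.5
nΣxy − ΣxΣy = 5498.5 − 5166.9 = 331.6
nΣx² − (Σx)² = 11.76 − 9 = 2.76; nΣy² − (Σy)² = 3008395.53 − 2966317.29 = 42078.24
r = 331.6 / √(2.76 × 42078.24) = 331.6 / 340.7872 ≈ 0.973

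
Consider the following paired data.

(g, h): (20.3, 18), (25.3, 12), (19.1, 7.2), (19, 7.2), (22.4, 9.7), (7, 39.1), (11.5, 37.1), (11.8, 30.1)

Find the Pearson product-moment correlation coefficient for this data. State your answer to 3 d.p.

n = 8, Σg = 136.4, Σh = 160.4, Σg² = 2600.24, Σh² = 4477, Σgh = 2216.13
nΣgh − ΣgΣh = 17729.04 − 21878.56 = -4149.52
nΣg² − (Σg)² = 20801.92 − 18604.96 = 2196.96; nΣh² − (Σh)² = 35816 − 25728.16 = 10087.84
r = -4149.52 / √(2196.96 × 10087.84) = -4149.52 / 4707.7150 ≈ -0.881

-0.881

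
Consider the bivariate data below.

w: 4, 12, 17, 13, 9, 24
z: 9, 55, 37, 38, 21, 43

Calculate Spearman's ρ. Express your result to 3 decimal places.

Rank w: 1, 3, 5, 4, 2, 6
Rank z: 1, 6, 3, 4, 2, 5
d = rank(w) − rank(z): 0, -3, 2, 0, 0, 1; Σd² = 14
ρ = 1 − 6Σd² / [n(n²−1)] = 1 − 6×14 / (6×35) = 1 − 84/210 ≈ 0.600

0.600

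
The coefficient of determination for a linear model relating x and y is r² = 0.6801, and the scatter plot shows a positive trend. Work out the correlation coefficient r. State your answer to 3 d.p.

|r| = √0.6801 = 0.825
The association is positive, so r = 0.825.

0.825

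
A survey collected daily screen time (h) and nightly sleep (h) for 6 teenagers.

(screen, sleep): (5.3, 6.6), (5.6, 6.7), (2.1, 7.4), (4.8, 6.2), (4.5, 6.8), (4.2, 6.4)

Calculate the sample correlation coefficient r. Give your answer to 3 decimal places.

-0.713

n = 6, Σx = 26.5, Σy = 40.1, Σx² = 124.79, Σy² = 268.85, Σxy = 175.28
nΣxy − ΣxΣy = 1051.68 − 1062.65 = -10.97
nΣx² − (Σx)² = 748.74 − 702.25 = 46.49; nΣy² − (Σy)² = 1613.1 − 1608.01 = 5.09
r = -10.97 / √(46.49 × 5.09) = -10.97 / 15.3829 ≈ -0.713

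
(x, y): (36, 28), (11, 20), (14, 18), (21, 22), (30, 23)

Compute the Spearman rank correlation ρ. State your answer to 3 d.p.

0.900

Rank x: 5, 1, 2, 3, 4
Rank y: 5, 2, 1, 3, 4
d = rank(x) − rank(y): 0, -1, 1, 0, 0; Σd² = 2
ρ = 1 − 6Σd² / [n(n²−1)] = 1 − 6×2 / (5×24) = 1 − 12/120 ≈ 0.900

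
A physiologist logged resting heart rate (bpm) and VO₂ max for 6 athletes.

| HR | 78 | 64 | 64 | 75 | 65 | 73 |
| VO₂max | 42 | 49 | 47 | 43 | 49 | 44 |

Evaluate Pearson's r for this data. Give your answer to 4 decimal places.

n = 6, Σx = 419, Σy = 274, Σx² = 29455, Σy² = 12560, Σxy = 19042
nΣxy − ΣxΣy = 114252 − 114806 = -554
nΣx² − (Σx)² = 176730 − 175561 = 1169; nΣy² − (Σy)² = 75360 − 75076 = 284
r = -554 / √(1169 × 284) = -554 / 576.1909 ≈ -0.9615

-0.9615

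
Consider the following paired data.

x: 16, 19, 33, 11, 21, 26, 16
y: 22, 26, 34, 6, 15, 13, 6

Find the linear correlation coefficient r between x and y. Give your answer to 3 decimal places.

n = 7, Σx = 142, Σy = 122, Σx² = 3200, Σy² = 2782, Σxy = 2783
nΣxy − ΣxΣy = 19481 − 17324 = 2157
nΣx² − (Σx)² = 22400 − 20164 = 2236; nΣy² − (Σy)² = 19474 − 14884 = 4590
r = 2157 / √(2236 × 4590) = 2157 / 3203.6292 ≈ 0.673

0.673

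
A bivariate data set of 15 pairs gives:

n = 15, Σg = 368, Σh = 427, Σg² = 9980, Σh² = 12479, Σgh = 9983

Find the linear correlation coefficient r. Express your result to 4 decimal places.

r = (nΣgh − ΣgΣh) / √[(nΣg² − (Σg)²)(nΣh² − (Σh)²)]
Numerator: 15×9983 − 368×427 = -7391
Denominator: √[(149700 − 135424)(187185 − 182329)] = √[14276 × 4856] = 8326.1189
r = -7391 / 8326.1189 ≈ -0.8877

-0.8877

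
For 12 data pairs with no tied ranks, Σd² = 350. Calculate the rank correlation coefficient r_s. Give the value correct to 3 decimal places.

ρ = 1 − 6Σd² / [n(n²−1)] = 1 − 6×350 / (12×143)
  = 1 − 2100/1716 = 1 − 1.2238 ≈ -0.224

-0.224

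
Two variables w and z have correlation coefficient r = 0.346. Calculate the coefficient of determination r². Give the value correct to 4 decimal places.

r² = (0.346)² = 0.1197

0.1197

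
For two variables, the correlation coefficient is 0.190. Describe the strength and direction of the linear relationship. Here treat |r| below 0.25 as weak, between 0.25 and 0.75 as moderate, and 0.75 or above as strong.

weak positive

r = 0.190 > 0 so the relationship is positive.
|r| = 0.190, which falls in the weak range.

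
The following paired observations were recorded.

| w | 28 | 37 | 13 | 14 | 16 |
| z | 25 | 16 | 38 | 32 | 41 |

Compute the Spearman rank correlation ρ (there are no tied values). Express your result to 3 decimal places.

Rank w: 4, 5, 1, 2, 3
Rank z: 2, 1, 4, 3, 5
d = rank(w) − rank(z): 2, 4, -3, -1, -2; Σd² = 34
ρ = 1 − 6Σd² / [n(n²−1)] = 1 − 6×34 / (5×24) = 1 − 204/120 ≈ -0.700

-0.700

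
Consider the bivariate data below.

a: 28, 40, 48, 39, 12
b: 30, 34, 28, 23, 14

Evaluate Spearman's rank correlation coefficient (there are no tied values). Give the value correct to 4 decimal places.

Rank a: 2, 4, 5, 3, 1
Rank b: 4, 5, 3, 2, 1
d = rank(a) − rank(b): -2, -1, 2, 1, 0; Σd² = 10
ρ = 1 − 6Σd² / [n(n²−1)] = 1 − 6×10 / (5×24) = 1 − 60/120 ≈ 0.5000

0.5000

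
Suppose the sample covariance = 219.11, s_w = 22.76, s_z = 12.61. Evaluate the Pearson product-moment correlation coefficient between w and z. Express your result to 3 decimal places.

0.763

r = Cov(w,z) / (s_w · s_z) = 219.11 / (22.76 × 12.61)
  = 219.11 / 287.0036 ≈ 0.763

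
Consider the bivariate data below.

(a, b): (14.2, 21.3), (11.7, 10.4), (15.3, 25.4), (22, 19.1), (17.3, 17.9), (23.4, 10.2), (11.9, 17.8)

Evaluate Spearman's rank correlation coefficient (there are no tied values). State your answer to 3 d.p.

Rank a: 3, 1, 4, 6, 5, 7, 2
Rank b: 6, 2, 7, 5, 4, 1, 3
d = rank(a) − rank(b): -3, -1, -3, 1, 1, 6, -1; Σd² = 58
ρ = 1 − 6Σd² / [n(n²−1)] = 1 − 6×58 / (7×48) = 1 − 348/336 ≈ -0.036

-0.036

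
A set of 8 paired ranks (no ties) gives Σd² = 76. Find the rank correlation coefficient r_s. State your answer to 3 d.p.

ρ = 1 − 6Σd² / [n(n²−1)] = 1 − 6×76 / (8×63)
  = 1 − 456/504 = 1 − 0.9048 ≈ 0.095

0.095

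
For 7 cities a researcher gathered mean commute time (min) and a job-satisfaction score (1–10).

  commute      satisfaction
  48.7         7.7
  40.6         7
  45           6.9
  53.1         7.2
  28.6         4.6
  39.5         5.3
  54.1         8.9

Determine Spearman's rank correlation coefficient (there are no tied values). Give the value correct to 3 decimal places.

Rank commute: 5, 3, 4, 6, 1, 2, 7
Rank satisfaction: 6, 4, 3, 5, 1, 2, 7
d = rank(commute) − rank(satisfaction): -1, -1, 1, 1, 0, 0, 0; Σd² = 4
ρ = 1 − 6Σd² / [n(n²−1)] = 1 − 6×4 / (7×48) = 1 − 24/336 ≈ 0.929

0.929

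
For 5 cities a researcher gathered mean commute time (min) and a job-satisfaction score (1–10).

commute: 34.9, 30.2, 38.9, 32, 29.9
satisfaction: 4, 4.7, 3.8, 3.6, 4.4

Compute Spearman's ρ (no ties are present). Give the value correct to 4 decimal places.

-0.6000

Rank commute: 4, 2, 5, 3, 1
Rank satisfaction: 3, 5, 2, 1, 4
d = rank(commute) − rank(satisfaction): 1, -3, 3, 2, -3; Σd² = 32
ρ = 1 − 6Σd² / [n(n²−1)] = 1 − 6×32 / (5×24) = 1 − 192/120 ≈ -0.6000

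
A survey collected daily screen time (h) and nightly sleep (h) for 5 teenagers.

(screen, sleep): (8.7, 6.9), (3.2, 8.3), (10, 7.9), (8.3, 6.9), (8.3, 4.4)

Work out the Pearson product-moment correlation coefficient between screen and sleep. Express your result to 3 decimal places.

-0.347

n = 5, Σx = 38.5, Σy = 34.4, Σx² = 323.71, Σy² = 245.88, Σxy = 259.38
nΣxy − ΣxΣy = 1296.9 − 1324.4 = -27.5
nΣx² − (Σx)² = 1618.55 − 1482.25 = 136.3; nΣy² − (Σy)² = 1229.4 − 1183.36 = 46.04
r = -27.5 / √(136.3 × 46.04) = -27.5 / 79.2165 ≈ -0.347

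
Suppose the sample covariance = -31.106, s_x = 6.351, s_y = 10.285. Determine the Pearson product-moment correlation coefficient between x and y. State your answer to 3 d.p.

-0.476

r = Cov(x,y) / (s_x · s_y) = -31.106 / (6.351 × 10.285)
  = -31.106 / 65.3200 ≈ -0.476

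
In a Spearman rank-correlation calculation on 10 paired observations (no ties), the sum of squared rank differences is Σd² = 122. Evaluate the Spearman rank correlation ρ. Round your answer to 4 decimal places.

0.2606

ρ = 1 − 6Σd² / [n(n²−1)] = 1 − 6×122 / (10×99)
  = 1 − 732/990 = 1 − 0.73939 ≈ 0.2606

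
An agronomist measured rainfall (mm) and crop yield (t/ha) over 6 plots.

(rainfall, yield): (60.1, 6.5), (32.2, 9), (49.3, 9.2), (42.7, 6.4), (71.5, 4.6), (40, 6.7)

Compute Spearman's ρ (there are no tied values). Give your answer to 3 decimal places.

-0.543

Rank rainfall: 5, 1, 4, 3, 6, 2
Rank yield: 3, 5, 6, 2, 1, 4
d = rank(rainfall) − rank(yield): 2, -4, -2, 1, 5, -2; Σd² = 54
ρ = 1 − 6Σd² / [n(n²−1)] = 1 − 6×54 / (6×35) = 1 − 324/210 ≈ -0.543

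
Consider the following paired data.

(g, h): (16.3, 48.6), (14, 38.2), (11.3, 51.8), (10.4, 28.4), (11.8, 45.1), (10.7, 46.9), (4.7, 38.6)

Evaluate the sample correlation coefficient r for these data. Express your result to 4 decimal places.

0.3257

n = 7, Σg = 79.2, Σh = 297.6, Σg² = 973.36, Σh² = 13034.58, Σgh = 3423.11
nΣgh − ΣgΣh = 23961.77 − 23569.92 = 391.85
nΣg² − (Σg)² = 6813.52 − 6272.64 = 540.88; nΣh² − (Σh)² = 91242.06 − 88565.76 = 2676.3
r = 391.85 / √(540.88 × 2676.3) = 391.85 / 1203.1447 ≈ 0.3257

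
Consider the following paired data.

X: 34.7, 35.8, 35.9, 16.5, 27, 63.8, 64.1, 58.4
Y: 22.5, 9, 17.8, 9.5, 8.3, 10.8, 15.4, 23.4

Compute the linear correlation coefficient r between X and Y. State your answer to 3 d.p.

n = 8, ΣX = 336.2, ΣY = 116.7, ΣX² = 16365.6, ΣY² = 1964.59, ΣXY = 5165.56
nΣXY − ΣXΣY = 41324.48 − 39234.54 = 2089.94
nΣX² − (ΣX)² = 130924.8 − 113030.44 = 17894.36; nΣY² − (ΣY)² = 15716.72 − 13618.89 = 2097.83
r = 2089.94 / √(17894.36 × 2097.83) = 2089.94 / 6126.9344 ≈ 0.341

0.341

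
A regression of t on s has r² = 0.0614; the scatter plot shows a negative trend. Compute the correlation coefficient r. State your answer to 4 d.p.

-0.2478

|r| = √0.0614 = 0.2478
The association is negative, so r = −0.2478.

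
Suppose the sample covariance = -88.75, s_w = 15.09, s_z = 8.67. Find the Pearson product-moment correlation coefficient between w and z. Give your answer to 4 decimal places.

r = Cov(w,z) / (s_w · s_z) = -88.75 / (15.09 × 8.67)
  = -88.75 / 130.8303 ≈ -0.6784

-0.6784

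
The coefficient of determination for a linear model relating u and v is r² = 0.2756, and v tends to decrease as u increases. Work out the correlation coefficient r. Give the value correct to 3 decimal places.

-0.525

|r| = √0.2756 = 0.525
The association is negative, so r = −0.525.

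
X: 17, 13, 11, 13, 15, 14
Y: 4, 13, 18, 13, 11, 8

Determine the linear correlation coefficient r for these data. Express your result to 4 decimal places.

-0.9371

n = 6, ΣX = 83, ΣY = 67, ΣX² = 1169, ΣY² = 863, ΣXY = 881
nΣXY − ΣXΣY = 5286 − 5561 = -275
nΣX² − (ΣX)² = 7014 − 6889 = 125; nΣY² − (ΣY)² = 5178 − 4489 = 689
r = -275 / √(125 × 689) = -275 / 293.4706 ≈ -0.9371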